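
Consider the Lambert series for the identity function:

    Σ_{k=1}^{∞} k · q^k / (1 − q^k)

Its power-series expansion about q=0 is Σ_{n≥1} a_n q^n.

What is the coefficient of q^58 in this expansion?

a_58 = 90

[q^58] f(58)=58,f(29)=29,f(2)=2,f(1)=1 ⇒ 90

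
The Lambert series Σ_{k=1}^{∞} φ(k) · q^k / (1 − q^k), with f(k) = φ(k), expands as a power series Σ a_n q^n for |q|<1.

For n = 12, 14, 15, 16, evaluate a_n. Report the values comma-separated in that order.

q^12  k|12↦φ(k): 1:1 2:1 3:2 4:2 6:2 12:4  a_12=12
d|14:{1,2,7,14}  Σφ=1+1+6+6=14
n=15: 1·15 3·5 5·3 15·1  φ→[1+2+4+8]=15
d|16:{1,2,4,8,16}  Σφ=1+1+2+4+8=16

12, 14, 15, 16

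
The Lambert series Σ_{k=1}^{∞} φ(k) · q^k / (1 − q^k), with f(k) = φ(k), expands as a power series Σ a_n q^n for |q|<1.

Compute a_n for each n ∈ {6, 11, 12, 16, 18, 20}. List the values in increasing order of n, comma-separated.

[q^6] φ(1)=1,φ(2)=1,φ(3)=2,φ(6)=2 ⇒ 6
q^11  k|11↦φ(k): 1:1 11:10  a_11=11
q^12  k|12↦φ(k): 1:1 2:1 3:2 4:2 6:2 12:4  a_12=12
[q^16] φ(16)=8,φ(8)=4,φ(4)=2,φ(2)=1,φ(1)=1 ⇒ 16
q^18  k|18↦φ(k): 1:1 2:1 3:2 6:2 9:6 18:6  a_18=18
d|20:{1,2,4,5,10,20}  Σφ=1+1+2+4+4+8=20

6, 11, 12, 16, 18, 20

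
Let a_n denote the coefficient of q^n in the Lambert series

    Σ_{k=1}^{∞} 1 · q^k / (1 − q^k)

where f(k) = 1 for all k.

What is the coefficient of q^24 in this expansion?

a_24 = 8

n=24: 24·1 12·2 8·3 6·4 4·6 3·8 2·12 1·24  f→[1+1+1+1+1+1+1+1]=8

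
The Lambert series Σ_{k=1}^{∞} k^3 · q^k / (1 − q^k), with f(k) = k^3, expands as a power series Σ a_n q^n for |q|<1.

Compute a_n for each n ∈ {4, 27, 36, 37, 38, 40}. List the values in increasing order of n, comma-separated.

73, 20440, 55261, 50654, 61740, 73710

[q^4] f(4)=64,f(2)=8,f(1)=1 ⇒ 73
q^27  k|27↦f(k): 27:19683 9:729 3:27 1:1  a_27=20440
q^36  k|36↦f(k): 1:1 2:8 3:27 4:64 6:216 9:729 12:1728 18:5832 36:46656  a_36=55261
n=37: 37·1 1·37  f→[50653+1]=50654
q^38  k|38↦f(k): 38:54872 19:6859 2:8 1:1  a_38=61740
n=40: 40·1 20·2 10·4 8·5 5·8 4·10 2·20 1·40  f→[64000+8000+1000+512+125+64+8+1]=73710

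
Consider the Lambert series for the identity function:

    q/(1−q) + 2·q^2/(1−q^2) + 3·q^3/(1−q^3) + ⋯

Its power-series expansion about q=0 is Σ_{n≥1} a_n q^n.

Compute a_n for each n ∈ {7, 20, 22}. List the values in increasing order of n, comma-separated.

8, 42, 36

[q^7] f(1)=1,f(7)=7 ⇒ 8
d|20:{1,2,4,5,10,20}  Σf=1+2+4+5+10+20=42
d|22:{1,2,11,22}  Σf=1+2+11+22=36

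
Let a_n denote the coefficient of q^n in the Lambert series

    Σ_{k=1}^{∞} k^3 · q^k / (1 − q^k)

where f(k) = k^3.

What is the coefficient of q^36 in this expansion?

[q^36] f(36)=46656,f(18)=5832,f(12)=1728,f(9)=729,f(6)=216,f(4)=64,f(3)=27,f(2)=8,f(1)=1 ⇒ 55261

a_36 = 55261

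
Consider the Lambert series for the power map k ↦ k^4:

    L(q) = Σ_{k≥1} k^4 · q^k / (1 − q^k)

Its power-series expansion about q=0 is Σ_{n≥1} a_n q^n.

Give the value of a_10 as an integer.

a_10 = 10642

[q^10] f(10)=10000,f(5)=625,f(2)=16,f(1)=1 ⇒ 10642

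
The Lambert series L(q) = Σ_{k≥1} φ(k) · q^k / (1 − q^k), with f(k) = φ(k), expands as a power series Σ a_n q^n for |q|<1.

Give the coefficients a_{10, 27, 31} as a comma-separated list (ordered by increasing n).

[q^10] φ(1)=1,φ(2)=1,φ(5)=4,φ(10)=4 ⇒ 10
[q^27] φ(27)=18,φ(9)=6,φ(3)=2,φ(1)=1 ⇒ 27
d|31:{1,31}  Σφ=1+30=31

10, 27, 31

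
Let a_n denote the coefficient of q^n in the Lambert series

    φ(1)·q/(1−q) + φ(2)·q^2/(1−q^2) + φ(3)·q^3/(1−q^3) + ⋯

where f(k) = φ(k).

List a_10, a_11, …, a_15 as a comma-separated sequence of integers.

n=10: 10·1 5·2 2·5 1·10  φ→[4+4+1+1]=10
n=11: 1·11 11·1  φ→[1+10]=11
n=12: 12·1 6·2 4·3 3·4 2·6 1·12  φ→[4+2+2+2+1+1]=12
n=13: 13·1 1·13  φ→[12+1]=13
n=14: 1·14 2·7 7·2 14·1  φ→[1+1+6+6]=14
[q^15] φ(15)=8,φ(5)=4,φ(3)=2,φ(1)=1 ⇒ 15

10, 11, 12, 13, 14, 15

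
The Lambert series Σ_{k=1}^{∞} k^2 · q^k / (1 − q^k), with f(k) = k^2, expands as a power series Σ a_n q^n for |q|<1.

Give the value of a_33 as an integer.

d|33:{33,11,3,1}  Σf=1089+121+9+1=1220

a_33 = 1220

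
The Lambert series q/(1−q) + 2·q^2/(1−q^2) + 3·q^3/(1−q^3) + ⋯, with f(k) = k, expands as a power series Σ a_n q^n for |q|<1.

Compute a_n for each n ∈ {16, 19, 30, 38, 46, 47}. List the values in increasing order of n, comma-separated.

31, 20, 72, 60, 72, 48

q^16  k|16↦f(k): 16:16 8:8 4:4 2:2 1:1  a_16=31
q^19  k|19↦f(k): 19:19 1:1  a_19=20
d|30:{1,2,3,5,6,10,15,30}  Σf=1+2+3+5+6+10+15+30=72
[q^38] f(38)=38,f(19)=19,f(2)=2,f(1)=1 ⇒ 60
d|46:{1,2,23,46}  Σf=1+2+23+46=72
n=47: 1·47 47·1  f→[1+47]=48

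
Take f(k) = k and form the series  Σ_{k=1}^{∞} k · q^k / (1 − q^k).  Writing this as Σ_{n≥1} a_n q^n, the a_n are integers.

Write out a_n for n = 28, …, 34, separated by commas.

d|28:{1,2,4,7,14,28}  Σf=1+2+4+7+14+28=56
q^29  k|29↦f(k): 1:1 29:29  a_29=30
n=30: 1·30 2·15 3·10 5·6 6·5 10·3 15·2 30·1  f→[1+2+3+5+6+10+15+30]=72
n=31: 1·31 31·1  f→[1+31]=32
q^32  k|32↦f(k): 32:32 16:16 8:8 4:4 2:2 1:1  a_32=63
n=33: 33·1 11·3 3·11 1·33  f→[33+11+3+1]=48
[q^34] f(1)=1,f(2)=2,f(17)=17,f(34)=34 ⇒ 54

56, 30, 72, 32, 63, 48, 54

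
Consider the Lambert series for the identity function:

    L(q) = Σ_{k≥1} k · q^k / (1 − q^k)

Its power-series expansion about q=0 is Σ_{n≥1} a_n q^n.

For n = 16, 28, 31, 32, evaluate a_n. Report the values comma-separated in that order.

31, 56, 32, 63

q^16  k|16↦f(k): 16:16 8:8 4:4 2:2 1:1  a_16=31
n=28: 28·1 14·2 7·4 4·7 2·14 1·28  f→[28+14+7+4+2+1]=56
d|31:{1,31}  Σf=1+31=32
d|32:{1,2,4,8,16,32}  Σf=1+2+4+8+16+32=63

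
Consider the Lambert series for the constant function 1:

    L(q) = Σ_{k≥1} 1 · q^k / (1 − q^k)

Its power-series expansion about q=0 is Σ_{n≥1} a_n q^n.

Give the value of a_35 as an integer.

a_35 = 4

n=35: 1·35 5·7 7·5 35·1  f→[1+1+1+1]=4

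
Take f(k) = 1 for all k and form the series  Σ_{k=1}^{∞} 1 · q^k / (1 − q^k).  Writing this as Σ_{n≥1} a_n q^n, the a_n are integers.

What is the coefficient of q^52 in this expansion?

d|52:{1,2,4,13,26,52}  Σf=1+1+1+1+1+1=6

a_52 = 6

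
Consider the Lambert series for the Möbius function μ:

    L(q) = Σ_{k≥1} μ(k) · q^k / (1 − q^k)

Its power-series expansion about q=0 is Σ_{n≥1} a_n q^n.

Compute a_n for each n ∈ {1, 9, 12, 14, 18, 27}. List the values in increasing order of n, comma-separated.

q^1  k|1↦μ(k): 1:1  a_1=1
[q^9] μ(1)=1,μ(3)=-1,μ(9)=0 ⇒ 0
n=12: 12·1 6·2 4·3 3·4 2·6 1·12  μ→[0+1+0+(-1)+(-1)+1]=0
[q^14] μ(1)=1,μ(2)=-1,μ(7)=-1,μ(14)=1 ⇒ 0
n=18: 1·18 2·9 3·6 6·3 9·2 18·1  μ→[1+(-1)+(-1)+1+0+0]=0
q^27  k|27↦μ(k): 27:0 9:0 3:-1 1:1  a_27=0

1, 0, 0, 0, 0, 0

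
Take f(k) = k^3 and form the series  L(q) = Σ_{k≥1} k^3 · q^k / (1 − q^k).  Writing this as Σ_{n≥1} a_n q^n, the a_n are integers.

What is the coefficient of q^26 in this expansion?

a_26 = 19782

d|26:{1,2,13,26}  Σf=1+8+2197+17576=19782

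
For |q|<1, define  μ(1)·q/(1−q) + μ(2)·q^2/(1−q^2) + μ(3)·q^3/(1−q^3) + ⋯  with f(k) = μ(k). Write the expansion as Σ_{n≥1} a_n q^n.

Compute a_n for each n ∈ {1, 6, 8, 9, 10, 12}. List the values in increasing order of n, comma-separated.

d|1:{1}  Σμ=1=1
n=6: 1·6 2·3 3·2 6·1  μ→[1+(-1)+(-1)+1]=0
[q^8] μ(1)=1,μ(2)=-1,μ(4)=0,μ(8)=0 ⇒ 0
q^9  k|9↦μ(k): 9:0 3:-1 1:1  a_9=0
d|10:{1,2,5,10}  Σμ=1+(-1)+(-1)+1=0
[q^12] μ(12)=0,μ(6)=1,μ(4)=0,μ(3)=-1,μ(2)=-1,μ(1)=1 ⇒ 0

1, 0, 0, 0, 0, 0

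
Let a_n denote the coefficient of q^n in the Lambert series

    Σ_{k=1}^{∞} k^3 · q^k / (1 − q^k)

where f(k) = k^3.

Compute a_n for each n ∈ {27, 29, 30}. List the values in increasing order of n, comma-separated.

20440, 24390, 31752

[q^27] f(1)=1,f(3)=27,f(9)=729,f(27)=19683 ⇒ 20440
q^29  k|29↦f(k): 1:1 29:24389  a_29=24390
d|30:{1,2,3,5,6,10,15,30}  Σf=1+8+27+125+216+1000+3375+27000=31752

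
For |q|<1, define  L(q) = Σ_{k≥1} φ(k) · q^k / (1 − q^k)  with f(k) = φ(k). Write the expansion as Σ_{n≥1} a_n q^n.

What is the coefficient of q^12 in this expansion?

n=12: 12·1 6·2 4·3 3·4 2·6 1·12  φ→[4+2+2+2+1+1]=12

a_12 = 12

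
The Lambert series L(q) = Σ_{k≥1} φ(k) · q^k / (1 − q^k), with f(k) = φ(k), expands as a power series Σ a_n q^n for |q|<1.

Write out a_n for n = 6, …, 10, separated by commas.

n=6: 1·6 2·3 3·2 6·1  φ→[1+1+2+2]=6
d|7:{7,1}  Σφ=6+1=7
q^8  k|8↦φ(k): 1:1 2:1 4:2 8:4  a_8=8
d|9:{9,3,1}  Σφ=6+2+1=9
d|10:{10,5,2,1}  Σφ=4+4+1+1=10

6, 7, 8, 9, 10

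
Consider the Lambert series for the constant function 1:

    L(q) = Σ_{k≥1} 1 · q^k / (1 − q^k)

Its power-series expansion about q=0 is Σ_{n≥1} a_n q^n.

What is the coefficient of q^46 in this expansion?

a_46 = 4

[q^46] f(1)=1,f(2)=1,f(23)=1,f(46)=1 ⇒ 4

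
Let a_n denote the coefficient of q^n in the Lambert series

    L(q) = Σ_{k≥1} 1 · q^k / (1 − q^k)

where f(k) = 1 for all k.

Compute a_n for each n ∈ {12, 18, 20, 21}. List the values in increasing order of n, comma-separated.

6, 6, 6, 4

q^12  k|12↦f(k): 12:1 6:1 4:1 3:1 2:1 1:1  a_12=6
[q^18] f(18)=1,f(9)=1,f(6)=1,f(3)=1,f(2)=1,f(1)=1 ⇒ 6
q^20  k|20↦f(k): 1:1 2:1 4:1 5:1 10:1 20:1  a_20=6
[q^21] f(21)=1,f(7)=1,f(3)=1,f(1)=1 ⇒ 4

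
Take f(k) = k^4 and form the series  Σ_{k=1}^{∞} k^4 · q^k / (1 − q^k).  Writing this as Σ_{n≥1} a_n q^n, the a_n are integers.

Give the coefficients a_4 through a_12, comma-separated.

273, 626, 1394, 2402, 4369, 6643, 10642, 14642, 22386

[q^4] f(1)=1,f(2)=16,f(4)=256 ⇒ 273
d|5:{5,1}  Σf=625+1=626
n=6: 1·6 2·3 3·2 6·1  f→[1+16+81+1296]=1394
n=7: 1·7 7·1  f→[1+2401]=2402
q^8  k|8↦f(k): 8:4096 4:256 2:16 1:1  a_8=4369
n=9: 9·1 3·3 1·9  f→[6561+81+1]=6643
n=10: 10·1 5·2 2·5 1·10  f→[10000+625+16+1]=10642
d|11:{11,1}  Σf=14641+1=14642
n=12: 1·12 2·6 3·4 4·3 6·2 12·1  f→[1+16+81+256+1296+20736]=22386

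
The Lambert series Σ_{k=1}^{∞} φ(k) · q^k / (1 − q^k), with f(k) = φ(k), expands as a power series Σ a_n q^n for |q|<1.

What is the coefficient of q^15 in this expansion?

n=15: 15·1 5·3 3·5 1·15  φ→[8+4+2+1]=15

a_15 = 15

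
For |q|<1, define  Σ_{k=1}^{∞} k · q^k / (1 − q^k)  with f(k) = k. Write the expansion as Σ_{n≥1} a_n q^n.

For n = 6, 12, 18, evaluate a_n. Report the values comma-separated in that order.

[q^6] f(6)=6,f(3)=3,f(2)=2,f(1)=1 ⇒ 12
q^12  k|12↦f(k): 1:1 2:2 3:3 4:4 6:6 12:12  a_12=28
d|18:{1,2,3,6,9,18}  Σf=1+2+3+6+9+18=39

12, 28, 39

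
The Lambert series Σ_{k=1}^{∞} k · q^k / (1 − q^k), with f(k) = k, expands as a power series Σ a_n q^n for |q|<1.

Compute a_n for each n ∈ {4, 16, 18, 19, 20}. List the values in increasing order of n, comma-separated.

7, 31, 39, 20, 42

q^4  k|4↦f(k): 1:1 2:2 4:4  a_4=7
d|16:{16,8,4,2,1}  Σf=16+8+4+2+1=31
n=18: 1·18 2·9 3·6 6·3 9·2 18·1  f→[1+2+3+6+9+18]=39
n=19: 1·19 19·1  f→[1+19]=20
q^20  k|20↦f(k): 1:1 2:2 4:4 5:5 10:10 20:20  a_20=42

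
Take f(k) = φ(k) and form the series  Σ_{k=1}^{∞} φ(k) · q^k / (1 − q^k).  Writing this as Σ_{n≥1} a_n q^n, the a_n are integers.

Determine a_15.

[q^15] φ(1)=1,φ(3)=2,φ(5)=4,φ(15)=8 ⇒ 15

a_15 = 15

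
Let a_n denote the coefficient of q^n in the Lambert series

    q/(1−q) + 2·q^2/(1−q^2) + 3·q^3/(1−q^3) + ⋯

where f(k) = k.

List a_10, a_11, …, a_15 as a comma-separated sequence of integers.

[q^10] f(1)=1,f(2)=2,f(5)=5,f(10)=10 ⇒ 18
d|11:{1,11}  Σf=1+11=12
[q^12] f(1)=1,f(2)=2,f(3)=3,f(4)=4,f(6)=6,f(12)=12 ⇒ 28
[q^13] f(1)=1,f(13)=13 ⇒ 14
q^14  k|14↦f(k): 14:14 7:7 2:2 1:1  a_14=24
d|15:{1,3,5,15}  Σf=1+3+5+15=24

18, 12, 28, 14, 24, 24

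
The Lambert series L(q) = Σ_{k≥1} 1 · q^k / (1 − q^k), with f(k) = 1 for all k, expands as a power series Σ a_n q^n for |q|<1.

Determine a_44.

d|44:{44,22,11,4,2,1}  Σf=1+1+1+1+1+1=6

a_44 = 6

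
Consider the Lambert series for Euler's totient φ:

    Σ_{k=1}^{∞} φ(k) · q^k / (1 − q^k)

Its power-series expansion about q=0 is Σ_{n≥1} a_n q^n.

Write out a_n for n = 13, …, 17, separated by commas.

d|13:{13,1}  Σφ=12+1=13
q^14  k|14↦φ(k): 1:1 2:1 7:6 14:6  a_14=14
q^15  k|15↦φ(k): 1:1 3:2 5:4 15:8  a_15=15
[q^16] φ(16)=8,φ(8)=4,φ(4)=2,φ(2)=1,φ(1)=1 ⇒ 16
q^17  k|17↦φ(k): 17:16 1:1  a_17=17

13, 14, 15, 16, 17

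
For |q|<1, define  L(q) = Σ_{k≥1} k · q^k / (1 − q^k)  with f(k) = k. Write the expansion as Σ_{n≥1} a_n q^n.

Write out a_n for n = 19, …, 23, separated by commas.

20, 42, 32, 36, 24

[q^19] f(19)=19,f(1)=1 ⇒ 20
[q^20] f(1)=1,f(2)=2,f(4)=4,f(5)=5,f(10)=10,f(20)=20 ⇒ 42
n=21: 21·1 7·3 3·7 1·21  f→[21+7+3+1]=32
n=22: 1·22 2·11 11·2 22·1  f→[1+2+11+22]=36
d|23:{23,1}  Σf=23+1=24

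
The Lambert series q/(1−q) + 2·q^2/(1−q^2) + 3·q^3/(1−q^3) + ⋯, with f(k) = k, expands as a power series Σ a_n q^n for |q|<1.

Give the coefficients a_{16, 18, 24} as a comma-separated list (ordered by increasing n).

[q^16] f(1)=1,f(2)=2,f(4)=4,f(8)=8,f(16)=16 ⇒ 31
q^18  k|18↦f(k): 18:18 9:9 6:6 3:3 2:2 1:1  a_18=39
n=24: 24·1 12·2 8·3 6·4 4·6 3·8 2·12 1·24  f→[24+12+8+6+4+3+2+1]=60

31, 39, 60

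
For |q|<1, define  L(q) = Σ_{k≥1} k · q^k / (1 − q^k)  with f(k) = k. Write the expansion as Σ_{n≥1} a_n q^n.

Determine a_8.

a_8 = 15

d|8:{8,4,2,1}  Σf=8+4+2+1=15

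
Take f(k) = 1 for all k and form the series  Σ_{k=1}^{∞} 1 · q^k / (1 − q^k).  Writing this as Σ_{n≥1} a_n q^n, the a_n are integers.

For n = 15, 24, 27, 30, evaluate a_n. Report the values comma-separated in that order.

4, 8, 4, 8

d|15:{1,3,5,15}  Σf=1+1+1+1=4
d|24:{1,2,3,4,6,8,12,24}  Σf=1+1+1+1+1+1+1+1=8
d|27:{27,9,3,1}  Σf=1+1+1+1=4
n=30: 30·1 15·2 10·3 6·5 5·6 3·10 2·15 1·30  f→[1+1+1+1+1+1+1+1]=8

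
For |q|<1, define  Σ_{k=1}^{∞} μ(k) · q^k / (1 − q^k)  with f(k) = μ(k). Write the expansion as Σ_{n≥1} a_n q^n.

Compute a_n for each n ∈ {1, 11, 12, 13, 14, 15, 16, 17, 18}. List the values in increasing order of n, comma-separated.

d|1:{1}  Σμ=1=1
q^11  k|11↦μ(k): 1:1 11:-1  a_11=0
q^12  k|12↦μ(k): 12:0 6:1 4:0 3:-1 2:-1 1:1  a_12=0
n=13: 13·1 1·13  μ→[(-1)+1]=0
n=14: 14·1 7·2 2·7 1·14  μ→[1+(-1)+(-1)+1]=0
[q^15] μ(15)=1,μ(5)=-1,μ(3)=-1,μ(1)=1 ⇒ 0
q^16  k|16↦μ(k): 1:1 2:-1 4:0 8:0 16:0  a_16=0
d|17:{1,17}  Σμ=1+(-1)=0
n=18: 1·18 2·9 3·6 6·3 9·2 18·1  μ→[1+(-1)+(-1)+1+0+0]=0

1, 0, 0, 0, 0, 0, 0, 0, 0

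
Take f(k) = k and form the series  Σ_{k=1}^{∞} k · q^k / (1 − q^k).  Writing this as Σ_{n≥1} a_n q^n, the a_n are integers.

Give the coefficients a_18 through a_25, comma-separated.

n=18: 18·1 9·2 6·3 3·6 2·9 1·18  f→[18+9+6+3+2+1]=39
q^19  k|19↦f(k): 1:1 19:19  a_19=20
q^20  k|20↦f(k): 1:1 2:2 4:4 5:5 10:10 20:20  a_20=42
[q^21] f(1)=1,f(3)=3,f(7)=7,f(21)=21 ⇒ 32
n=22: 22·1 11·2 2·11 1·22  f→[22+11+2+1]=36
d|23:{1,23}  Σf=1+23=24
d|24:{24,12,8,6,4,3,2,1}  Σf=24+12+8+6+4+3+2+1=60
n=25: 1·25 5·5 25·1  f→[1+5+25]=31

39, 20, 42, 32, 36, 24, 60, 31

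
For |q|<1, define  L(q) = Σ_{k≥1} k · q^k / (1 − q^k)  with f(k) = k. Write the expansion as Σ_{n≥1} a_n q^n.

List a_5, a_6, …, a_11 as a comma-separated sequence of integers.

6, 12, 8, 15, 13, 18, 12

[q^5] f(1)=1,f(5)=5 ⇒ 6
[q^6] f(6)=6,f(3)=3,f(2)=2,f(1)=1 ⇒ 12
n=7: 1·7 7·1  f→[1+7]=8
n=8: 1·8 2·4 4·2 8·1  f→[1+2+4+8]=15
d|9:{1,3,9}  Σf=1+3+9=13
q^10  k|10↦f(k): 1:1 2:2 5:5 10:10  a_10=18
[q^11] f(1)=1,f(11)=11 ⇒ 12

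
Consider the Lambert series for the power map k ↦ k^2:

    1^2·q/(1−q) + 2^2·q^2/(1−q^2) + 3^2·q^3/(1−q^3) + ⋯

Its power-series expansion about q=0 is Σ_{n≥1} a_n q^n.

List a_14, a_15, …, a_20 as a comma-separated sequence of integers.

d|14:{14,7,2,1}  Σf=196+49+4+1=250
d|15:{15,5,3,1}  Σf=225+25+9+1=260
n=16: 16·1 8·2 4·4 2·8 1·16  f→[256+64+16+4+1]=341
[q^17] f(1)=1,f(17)=289 ⇒ 290
q^18  k|18↦f(k): 1:1 2:4 3:9 6:36 9:81 18:324  a_18=455
d|19:{1,19}  Σf=1+361=362
d|20:{1,2,4,5,10,20}  Σf=1+4+16+25+100+400=546

250, 260, 341, 290, 455, 362, 546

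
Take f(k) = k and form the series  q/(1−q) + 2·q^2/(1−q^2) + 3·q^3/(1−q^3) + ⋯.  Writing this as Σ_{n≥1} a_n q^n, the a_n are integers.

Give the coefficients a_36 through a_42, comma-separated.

q^36  k|36↦f(k): 1:1 2:2 3:3 4:4 6:6 9:9 12:12 18:18 36:36  a_36=91
n=37: 37·1 1·37  f→[37+1]=38
n=38: 38·1 19·2 2·19 1·38  f→[38+19+2+1]=60
[q^39] f(39)=39,f(13)=13,f(3)=3,f(1)=1 ⇒ 56
[q^40] f(1)=1,f(2)=2,f(4)=4,f(5)=5,f(8)=8,f(10)=10,f(20)=20,f(40)=40 ⇒ 90
q^41  k|41↦f(k): 41:41 1:1  a_41=42
n=42: 1·42 2·21 3·14 6·7 7·6 14·3 21·2 42·1  f→[1+2+3+6+7+14+21+42]=96

91, 38, 60, 56, 90, 42, 96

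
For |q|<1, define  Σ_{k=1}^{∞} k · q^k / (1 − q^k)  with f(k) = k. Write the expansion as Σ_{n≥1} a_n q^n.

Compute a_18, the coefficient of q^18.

a_18 = 39

[q^18] f(1)=1,f(2)=2,f(3)=3,f(6)=6,f(9)=9,f(18)=18 ⇒ 39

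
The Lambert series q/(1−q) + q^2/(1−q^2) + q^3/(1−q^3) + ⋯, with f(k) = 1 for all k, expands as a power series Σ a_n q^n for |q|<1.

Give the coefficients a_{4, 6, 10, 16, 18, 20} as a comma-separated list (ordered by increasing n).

3, 4, 4, 5, 6, 6

d|4:{4,2,1}  Σf=1+1+1=3
n=6: 6·1 3·2 2·3 1·6  f→[1+1+1+1]=4
[q^10] f(10)=1,f(5)=1,f(2)=1,f(1)=1 ⇒ 4
[q^16] f(16)=1,f(8)=1,f(4)=1,f(2)=1,f(1)=1 ⇒ 5
n=18: 1·18 2·9 3·6 6·3 9·2 18·1  f→[1+1+1+1+1+1]=6
q^20  k|20↦f(k): 1:1 2:1 4:1 5:1 10:1 20:1  a_20=6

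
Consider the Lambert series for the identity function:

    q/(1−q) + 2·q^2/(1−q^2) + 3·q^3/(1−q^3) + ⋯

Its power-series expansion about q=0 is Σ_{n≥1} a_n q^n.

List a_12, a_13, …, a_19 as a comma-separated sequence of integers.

28, 14, 24, 24, 31, 18, 39, 20

d|12:{12,6,4,3,2,1}  Σf=12+6+4+3+2+1=28
d|13:{13,1}  Σf=13+1=14
q^14  k|14↦f(k): 14:14 7:7 2:2 1:1  a_14=24
q^15  k|15↦f(k): 1:1 3:3 5:5 15:15  a_15=24
[q^16] f(1)=1,f(2)=2,f(4)=4,f(8)=8,f(16)=16 ⇒ 31
d|17:{1,17}  Σf=1+17=18
[q^18] f(18)=18,f(9)=9,f(6)=6,f(3)=3,f(2)=2,f(1)=1 ⇒ 39
q^19  k|19↦f(k): 1:1 19:19  a_19=20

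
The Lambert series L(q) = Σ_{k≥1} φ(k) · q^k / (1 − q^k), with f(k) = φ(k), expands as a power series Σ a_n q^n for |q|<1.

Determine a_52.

d|52:{1,2,4,13,26,52}  Σφ=1+1+2+12+12+24=52

a_52 = 52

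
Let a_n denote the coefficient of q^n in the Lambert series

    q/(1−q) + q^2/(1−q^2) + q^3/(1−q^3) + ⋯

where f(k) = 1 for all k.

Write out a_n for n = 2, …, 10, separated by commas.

d|2:{1,2}  Σf=1+1=2
d|3:{1,3}  Σf=1+1=2
q^4  k|4↦f(k): 1:1 2:1 4:1  a_4=3
d|5:{5,1}  Σf=1+1=2
d|6:{6,3,2,1}  Σf=1+1+1+1=4
n=7: 7·1 1·7  f→[1+1]=2
d|8:{1,2,4,8}  Σf=1+1+1+1=4
[q^9] f(9)=1,f(3)=1,f(1)=1 ⇒ 3
d|10:{1,2,5,10}  Σf=1+1+1+1=4

2, 2, 3, 2, 4, 2, 4, 3, 4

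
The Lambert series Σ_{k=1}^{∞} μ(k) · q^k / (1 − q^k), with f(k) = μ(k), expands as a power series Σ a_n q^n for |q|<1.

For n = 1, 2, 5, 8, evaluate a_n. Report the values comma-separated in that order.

n=1: 1·1  μ→[1]=1
n=2: 1·2 2·1  μ→[1+(-1)]=0
n=5: 1·5 5·1  μ→[1+(-1)]=0
d|8:{8,4,2,1}  Σμ=0+0+(-1)+1=0

1, 0, 0, 0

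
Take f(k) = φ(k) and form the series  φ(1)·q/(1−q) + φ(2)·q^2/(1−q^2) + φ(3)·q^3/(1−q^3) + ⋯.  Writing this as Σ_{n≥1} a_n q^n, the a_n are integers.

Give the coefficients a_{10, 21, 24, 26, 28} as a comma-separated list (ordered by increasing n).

q^10  k|10↦φ(k): 1:1 2:1 5:4 10:4  a_10=10
q^21  k|21↦φ(k): 21:12 7:6 3:2 1:1  a_21=21
[q^24] φ(24)=8,φ(12)=4,φ(8)=4,φ(6)=2,φ(4)=2,φ(3)=2,φ(2)=1,φ(1)=1 ⇒ 24
n=26: 1·26 2·13 13·2 26·1  φ→[1+1+12+12]=26
q^28  k|28↦φ(k): 28:12 14:6 7:6 4:2 2:1 1:1  a_28=28

10, 21, 24, 26, 28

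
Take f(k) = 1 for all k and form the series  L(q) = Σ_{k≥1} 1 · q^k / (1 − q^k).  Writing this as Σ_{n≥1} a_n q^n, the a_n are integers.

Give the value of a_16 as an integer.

a_16 = 5

[q^16] f(1)=1,f(2)=1,f(4)=1,f(8)=1,f(16)=1 ⇒ 5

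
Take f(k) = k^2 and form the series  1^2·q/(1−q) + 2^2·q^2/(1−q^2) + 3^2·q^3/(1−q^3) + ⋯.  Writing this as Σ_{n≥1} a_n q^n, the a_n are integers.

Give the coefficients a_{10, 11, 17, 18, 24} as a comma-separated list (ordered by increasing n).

130, 122, 290, 455, 850

d|10:{10,5,2,1}  Σf=100+25+4+1=130
[q^11] f(11)=121,f(1)=1 ⇒ 122
[q^17] f(17)=289,f(1)=1 ⇒ 290
q^18  k|18↦f(k): 1:1 2:4 3:9 6:36 9:81 18:324  a_18=455
d|24:{24,12,8,6,4,3,2,1}  Σf=576+144+64+36+16+9+4+1=850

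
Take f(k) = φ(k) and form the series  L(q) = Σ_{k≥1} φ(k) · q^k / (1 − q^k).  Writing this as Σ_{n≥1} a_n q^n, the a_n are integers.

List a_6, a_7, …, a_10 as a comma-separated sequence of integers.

n=6: 6·1 3·2 2·3 1·6  φ→[2+2+1+1]=6
[q^7] φ(1)=1,φ(7)=6 ⇒ 7
q^8  k|8↦φ(k): 1:1 2:1 4:2 8:4  a_8=8
n=9: 1·9 3·3 9·1  φ→[1+2+6]=9
d|10:{1,2,5,10}  Σφ=1+1+4+4=10

6, 7, 8, 9, 10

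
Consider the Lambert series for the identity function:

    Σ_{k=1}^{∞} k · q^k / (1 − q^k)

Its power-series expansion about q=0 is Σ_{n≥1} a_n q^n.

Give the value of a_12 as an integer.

q^12  k|12↦f(k): 1:1 2:2 3:3 4:4 6:6 12:12  a_12=28

a_12 = 28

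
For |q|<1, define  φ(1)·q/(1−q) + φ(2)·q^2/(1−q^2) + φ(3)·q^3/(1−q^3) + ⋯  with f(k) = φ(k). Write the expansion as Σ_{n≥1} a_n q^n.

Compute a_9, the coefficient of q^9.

[q^9] φ(1)=1,φ(3)=2,φ(9)=6 ⇒ 9

a_9 = 9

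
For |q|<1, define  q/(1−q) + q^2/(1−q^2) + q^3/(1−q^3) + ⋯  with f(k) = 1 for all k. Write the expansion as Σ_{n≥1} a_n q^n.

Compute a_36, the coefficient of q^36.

q^36  k|36↦f(k): 1:1 2:1 3:1 4:1 6:1 9:1 12:1 18:1 36:1  a_36=9

a_36 = 9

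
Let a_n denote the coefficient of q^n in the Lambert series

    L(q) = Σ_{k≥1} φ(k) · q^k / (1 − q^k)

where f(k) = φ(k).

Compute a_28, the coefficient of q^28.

[q^28] φ(1)=1,φ(2)=1,φ(4)=2,φ(7)=6,φ(14)=6,φ(28)=12 ⇒ 28

a_28 = 28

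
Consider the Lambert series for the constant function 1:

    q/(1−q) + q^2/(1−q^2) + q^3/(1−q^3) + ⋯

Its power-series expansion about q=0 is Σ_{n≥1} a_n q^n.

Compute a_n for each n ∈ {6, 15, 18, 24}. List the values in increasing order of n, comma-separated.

[q^6] f(6)=1,f(3)=1,f(2)=1,f(1)=1 ⇒ 4
d|15:{15,5,3,1}  Σf=1+1+1+1=4
q^18  k|18↦f(k): 18:1 9:1 6:1 3:1 2:1 1:1  a_18=6
q^24  k|24↦f(k): 24:1 12:1 8:1 6:1 4:1 3:1 2:1 1:1  a_24=8

4, 4, 6, 8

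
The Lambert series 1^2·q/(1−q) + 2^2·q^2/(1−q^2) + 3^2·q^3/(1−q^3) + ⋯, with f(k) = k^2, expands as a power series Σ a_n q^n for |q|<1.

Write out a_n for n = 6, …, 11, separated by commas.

50, 50, 85, 91, 130, 122

q^6  k|6↦f(k): 1:1 2:4 3:9 6:36  a_6=50
[q^7] f(7)=49,f(1)=1 ⇒ 50
d|8:{1,2,4,8}  Σf=1+4+16+64=85
n=9: 1·9 3·3 9·1  f→[1+9+81]=91
q^10  k|10↦f(k): 1:1 2:4 5:25 10:100  a_10=130
d|11:{1,11}  Σf=1+121=122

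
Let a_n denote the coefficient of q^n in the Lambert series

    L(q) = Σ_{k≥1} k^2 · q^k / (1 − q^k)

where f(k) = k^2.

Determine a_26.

d|26:{26,13,2,1}  Σf=676+169+4+1=850

a_26 = 850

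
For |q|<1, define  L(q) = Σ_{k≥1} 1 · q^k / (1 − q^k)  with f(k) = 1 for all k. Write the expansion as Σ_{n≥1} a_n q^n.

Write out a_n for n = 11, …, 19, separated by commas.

[q^11] f(1)=1,f(11)=1 ⇒ 2
q^12  k|12↦f(k): 1:1 2:1 3:1 4:1 6:1 12:1  a_12=6
[q^13] f(13)=1,f(1)=1 ⇒ 2
d|14:{14,7,2,1}  Σf=1+1+1+1=4
n=15: 1·15 3·5 5·3 15·1  f→[1+1+1+1]=4
n=16: 1·16 2·8 4·4 8·2 16·1  f→[1+1+1+1+1]=5
q^17  k|17↦f(k): 1:1 17:1  a_17=2
q^18  k|18↦f(k): 18:1 9:1 6:1 3:1 2:1 1:1  a_18=6
n=19: 19·1 1·19  f→[1+1]=2

2, 6, 2, 4, 4, 5, 2, 6, 2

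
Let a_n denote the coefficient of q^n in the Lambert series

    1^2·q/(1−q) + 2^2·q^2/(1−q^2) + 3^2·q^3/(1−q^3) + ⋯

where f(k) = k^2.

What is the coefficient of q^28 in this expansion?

a_28 = 1050

[q^28] f(28)=784,f(14)=196,f(7)=49,f(4)=16,f(2)=4,f(1)=1 ⇒ 1050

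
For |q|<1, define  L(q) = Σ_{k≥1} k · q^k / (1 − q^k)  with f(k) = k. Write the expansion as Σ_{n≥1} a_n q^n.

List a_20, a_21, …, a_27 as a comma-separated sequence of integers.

q^20  k|20↦f(k): 20:20 10:10 5:5 4:4 2:2 1:1  a_20=42
d|21:{21,7,3,1}  Σf=21+7+3+1=32
q^22  k|22↦f(k): 22:22 11:11 2:2 1:1  a_22=36
[q^23] f(1)=1,f(23)=23 ⇒ 24
d|24:{1,2,3,4,6,8,12,24}  Σf=1+2+3+4+6+8+12+24=60
[q^25] f(1)=1,f(5)=5,f(25)=25 ⇒ 31
q^26  k|26↦f(k): 26:26 13:13 2:2 1:1  a_26=42
d|27:{27,9,3,1}  Σf=27+9+3+1=40

42, 32, 36, 24, 60, 31, 42, 40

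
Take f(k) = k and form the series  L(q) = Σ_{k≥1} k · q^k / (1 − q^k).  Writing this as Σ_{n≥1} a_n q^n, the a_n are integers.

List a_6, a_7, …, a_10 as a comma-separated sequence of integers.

12, 8, 15, 13, 18

n=6: 6·1 3·2 2·3 1·6  f→[6+3+2+1]=12
q^7  k|7↦f(k): 1:1 7:7  a_7=8
n=8: 1·8 2·4 4·2 8·1  f→[1+2+4+8]=15
[q^9] f(9)=9,f(3)=3,f(1)=1 ⇒ 13
[q^10] f(1)=1,f(2)=2,f(5)=5,f(10)=10 ⇒ 18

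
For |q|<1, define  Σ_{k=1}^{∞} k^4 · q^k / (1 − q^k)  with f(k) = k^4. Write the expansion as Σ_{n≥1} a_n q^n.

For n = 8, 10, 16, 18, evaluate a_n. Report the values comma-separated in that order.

4369, 10642, 69905, 112931

n=8: 8·1 4·2 2·4 1·8  f→[4096+256+16+1]=4369
d|10:{10,5,2,1}  Σf=10000+625+16+1=10642
[q^16] f(1)=1,f(2)=16,f(4)=256,f(8)=4096,f(16)=65536 ⇒ 69905
q^18  k|18↦f(k): 1:1 2:16 3:81 6:1296 9:6561 18:104976  a_18=112931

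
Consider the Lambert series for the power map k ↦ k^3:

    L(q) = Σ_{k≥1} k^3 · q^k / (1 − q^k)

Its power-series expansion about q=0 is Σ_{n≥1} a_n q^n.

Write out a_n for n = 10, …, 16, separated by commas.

[q^10] f(10)=1000,f(5)=125,f(2)=8,f(1)=1 ⇒ 1134
n=11: 11·1 1·11  f→[1331+1]=1332
[q^12] f(12)=1728,f(6)=216,f(4)=64,f(3)=27,f(2)=8,f(1)=1 ⇒ 2044
q^13  k|13↦f(k): 1:1 13:2197  a_13=2198
[q^14] f(14)=2744,f(7)=343,f(2)=8,f(1)=1 ⇒ 3096
n=15: 15·1 5·3 3·5 1·15  f→[3375+125+27+1]=3528
d|16:{16,8,4,2,1}  Σf=4096+512+64+8+1=4681

1134, 1332, 2044, 2198, 3096, 3528, 4681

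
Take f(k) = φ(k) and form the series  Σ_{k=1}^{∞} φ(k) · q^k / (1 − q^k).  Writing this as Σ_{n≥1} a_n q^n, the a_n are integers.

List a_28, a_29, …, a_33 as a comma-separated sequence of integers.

n=28: 28·1 14·2 7·4 4·7 2·14 1·28  φ→[12+6+6+2+1+1]=28
q^29  k|29↦φ(k): 1:1 29:28  a_29=29
n=30: 30·1 15·2 10·3 6·5 5·6 3·10 2·15 1·30  φ→[8+8+4+2+4+2+1+1]=30
q^31  k|31↦φ(k): 31:30 1:1  a_31=31
q^32  k|32↦φ(k): 32:16 16:8 8:4 4:2 2:1 1:1  a_32=32
[q^33] φ(1)=1,φ(3)=2,φ(11)=10,φ(33)=20 ⇒ 33

28, 29, 30, 31, 32, 33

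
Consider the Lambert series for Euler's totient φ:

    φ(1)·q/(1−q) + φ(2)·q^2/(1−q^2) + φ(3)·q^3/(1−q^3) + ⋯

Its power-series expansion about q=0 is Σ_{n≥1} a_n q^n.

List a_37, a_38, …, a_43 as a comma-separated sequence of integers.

n=37: 37·1 1·37  φ→[36+1]=37
[q^38] φ(38)=18,φ(19)=18,φ(2)=1,φ(1)=1 ⇒ 38
[q^39] φ(39)=24,φ(13)=12,φ(3)=2,φ(1)=1 ⇒ 39
n=40: 1·40 2·20 4·10 5·8 8·5 10·4 20·2 40·1  φ→[1+1+2+4+4+4+8+16]=40
[q^41] φ(1)=1,φ(41)=40 ⇒ 41
n=42: 42·1 21·2 14·3 7·6 6·7 3·14 2·21 1·42  φ→[12+12+6+6+2+2+1+1]=42
q^43  k|43↦φ(k): 43:42 1:1  a_43=43

37, 38, 39, 40, 41, 42, 43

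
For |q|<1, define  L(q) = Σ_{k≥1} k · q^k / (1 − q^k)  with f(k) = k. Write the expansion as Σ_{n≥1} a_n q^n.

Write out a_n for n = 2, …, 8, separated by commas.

3, 4, 7, 6, 12, 8, 15

n=2: 1·2 2·1  f→[1+2]=3
n=3: 1·3 3·1  f→[1+3]=4
d|4:{1,2,4}  Σf=1+2+4=7
[q^5] f(5)=5,f(1)=1 ⇒ 6
d|6:{1,2,3,6}  Σf=1+2+3+6=12
d|7:{1,7}  Σf=1+7=8
d|8:{8,4,2,1}  Σf=8+4+2+1=15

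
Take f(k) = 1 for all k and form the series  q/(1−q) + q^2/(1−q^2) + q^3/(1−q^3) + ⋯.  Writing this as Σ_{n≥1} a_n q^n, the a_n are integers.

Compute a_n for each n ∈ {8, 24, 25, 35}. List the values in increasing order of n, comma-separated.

d|8:{1,2,4,8}  Σf=1+1+1+1=4
q^24  k|24↦f(k): 24:1 12:1 8:1 6:1 4:1 3:1 2:1 1:1  a_24=8
n=25: 1·25 5·5 25·1  f→[1+1+1]=3
d|35:{1,5,7,35}  Σf=1+1+1+1=4

4, 8, 3, 4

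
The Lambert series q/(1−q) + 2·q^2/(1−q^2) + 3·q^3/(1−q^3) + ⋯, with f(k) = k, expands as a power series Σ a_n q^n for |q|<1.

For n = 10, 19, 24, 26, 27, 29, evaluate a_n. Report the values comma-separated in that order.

18, 20, 60, 42, 40, 30

n=10: 10·1 5·2 2·5 1·10  f→[10+5+2+1]=18
[q^19] f(19)=19,f(1)=1 ⇒ 20
d|24:{1,2,3,4,6,8,12,24}  Σf=1+2+3+4+6+8+12+24=60
q^26  k|26↦f(k): 26:26 13:13 2:2 1:1  a_26=42
[q^27] f(27)=27,f(9)=9,f(3)=3,f(1)=1 ⇒ 40
n=29: 29·1 1·29  f→[29+1]=30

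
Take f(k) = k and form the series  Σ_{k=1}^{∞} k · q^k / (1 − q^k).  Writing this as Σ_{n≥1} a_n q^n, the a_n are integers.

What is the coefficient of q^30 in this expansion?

a_30 = 72

q^30  k|30↦f(k): 1:1 2:2 3:3 5:5 6:6 10:10 15:15 30:30  a_30=72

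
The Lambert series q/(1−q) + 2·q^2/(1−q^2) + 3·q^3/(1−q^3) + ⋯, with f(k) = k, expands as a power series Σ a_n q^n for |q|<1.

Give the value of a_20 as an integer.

n=20: 1·20 2·10 4·5 5·4 10·2 20·1  f→[1+2+4+5+10+20]=42

a_20 = 42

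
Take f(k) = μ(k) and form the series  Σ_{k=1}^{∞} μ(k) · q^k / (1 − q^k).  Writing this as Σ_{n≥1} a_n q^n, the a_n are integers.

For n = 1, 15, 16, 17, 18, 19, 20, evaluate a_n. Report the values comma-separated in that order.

1, 0, 0, 0, 0, 0, 0

[q^1] μ(1)=1 ⇒ 1
d|15:{15,5,3,1}  Σμ=1+(-1)+(-1)+1=0
d|16:{16,8,4,2,1}  Σμ=0+0+0+(-1)+1=0
[q^17] μ(17)=-1,μ(1)=1 ⇒ 0
q^18  k|18↦μ(k): 18:0 9:0 6:1 3:-1 2:-1 1:1  a_18=0
q^19  k|19↦μ(k): 1:1 19:-1  a_19=0
d|20:{1,2,4,5,10,20}  Σμ=1+(-1)+0+(-1)+1+0=0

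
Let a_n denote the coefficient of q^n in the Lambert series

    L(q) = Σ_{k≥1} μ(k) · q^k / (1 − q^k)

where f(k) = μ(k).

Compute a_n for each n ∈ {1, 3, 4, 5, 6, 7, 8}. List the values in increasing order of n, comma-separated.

n=1: 1·1  μ→[1]=1
[q^3] μ(3)=-1,μ(1)=1 ⇒ 0
q^4  k|4↦μ(k): 1:1 2:-1 4:0  a_4=0
q^5  k|5↦μ(k): 5:-1 1:1  a_5=0
[q^6] μ(6)=1,μ(3)=-1,μ(2)=-1,μ(1)=1 ⇒ 0
q^7  k|7↦μ(k): 7:-1 1:1  a_7=0
[q^8] μ(1)=1,μ(2)=-1,μ(4)=0,μ(8)=0 ⇒ 0

1, 0, 0, 0, 0, 0, 0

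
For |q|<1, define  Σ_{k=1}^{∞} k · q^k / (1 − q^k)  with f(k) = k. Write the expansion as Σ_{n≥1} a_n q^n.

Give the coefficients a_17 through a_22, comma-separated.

n=17: 1·17 17·1  f→[1+17]=18
[q^18] f(18)=18,f(9)=9,f(6)=6,f(3)=3,f(2)=2,f(1)=1 ⇒ 39
[q^19] f(1)=1,f(19)=19 ⇒ 20
q^20  k|20↦f(k): 1:1 2:2 4:4 5:5 10:10 20:20  a_20=42
[q^21] f(21)=21,f(7)=7,f(3)=3,f(1)=1 ⇒ 32
q^22  k|22↦f(k): 1:1 2:2 11:11 22:22  a_22=36

18, 39, 20, 42, 32, 36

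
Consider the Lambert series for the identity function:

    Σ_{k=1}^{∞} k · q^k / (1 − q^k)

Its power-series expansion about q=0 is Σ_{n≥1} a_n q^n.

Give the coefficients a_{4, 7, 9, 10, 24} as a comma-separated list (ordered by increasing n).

[q^4] f(1)=1,f(2)=2,f(4)=4 ⇒ 7
n=7: 7·1 1·7  f→[7+1]=8
n=9: 1·9 3·3 9·1  f→[1+3+9]=13
[q^10] f(1)=1,f(2)=2,f(5)=5,f(10)=10 ⇒ 18
n=24: 1·24 2·12 3·8 4·6 6·4 8·3 12·2 24·1  f→[1+2+3+4+6+8+12+24]=60

7, 8, 13, 18, 60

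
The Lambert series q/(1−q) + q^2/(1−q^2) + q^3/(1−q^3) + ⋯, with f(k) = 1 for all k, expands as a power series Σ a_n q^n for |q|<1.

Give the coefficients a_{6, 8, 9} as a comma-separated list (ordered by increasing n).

n=6: 1·6 2·3 3·2 6·1  f→[1+1+1+1]=4
[q^8] f(8)=1,f(4)=1,f(2)=1,f(1)=1 ⇒ 4
q^9  k|9↦f(k): 9:1 3:1 1:1  a_9=3

4, 4, 3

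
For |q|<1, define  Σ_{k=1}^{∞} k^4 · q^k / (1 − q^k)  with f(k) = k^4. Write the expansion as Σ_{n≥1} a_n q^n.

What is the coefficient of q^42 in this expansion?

a_42 = 3348388

[q^42] f(1)=1,f(2)=16,f(3)=81,f(6)=1296,f(7)=2401,f(14)=38416,f(21)=194481,f(42)=3111696 ⇒ 3348388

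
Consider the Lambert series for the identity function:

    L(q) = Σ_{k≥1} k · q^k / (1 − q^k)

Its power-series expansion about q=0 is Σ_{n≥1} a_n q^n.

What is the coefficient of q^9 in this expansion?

q^9  k|9↦f(k): 9:9 3:3 1:1  a_9=13

a_9 = 13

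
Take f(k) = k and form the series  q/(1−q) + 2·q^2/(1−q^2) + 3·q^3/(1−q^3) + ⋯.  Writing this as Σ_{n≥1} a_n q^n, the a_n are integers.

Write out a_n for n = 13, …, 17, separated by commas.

d|13:{1,13}  Σf=1+13=14
[q^14] f(1)=1,f(2)=2,f(7)=7,f(14)=14 ⇒ 24
q^15  k|15↦f(k): 1:1 3:3 5:5 15:15  a_15=24
n=16: 16·1 8·2 4·4 2·8 1·16  f→[16+8+4+2+1]=31
q^17  k|17↦f(k): 1:1 17:17  a_17=18

14, 24, 24, 31, 18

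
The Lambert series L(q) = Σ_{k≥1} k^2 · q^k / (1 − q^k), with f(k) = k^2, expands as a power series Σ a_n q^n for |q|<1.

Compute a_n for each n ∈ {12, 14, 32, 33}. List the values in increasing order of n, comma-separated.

n=12: 1·12 2·6 3·4 4·3 6·2 12·1  f→[1+4+9+16+36+144]=210
d|14:{14,7,2,1}  Σf=196+49+4+1=250
n=32: 32·1 16·2 8·4 4·8 2·16 1·32  f→[1024+256+64+16+4+1]=1365
n=33: 33·1 11·3 3·11 1·33  f→[1089+121+9+1]=1220

210, 250, 1365, 1220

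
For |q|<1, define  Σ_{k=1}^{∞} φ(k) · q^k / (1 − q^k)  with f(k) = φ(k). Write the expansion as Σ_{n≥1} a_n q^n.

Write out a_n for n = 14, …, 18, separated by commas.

q^14  k|14↦φ(k): 1:1 2:1 7:6 14:6  a_14=14
d|15:{1,3,5,15}  Σφ=1+2+4+8=15
n=16: 16·1 8·2 4·4 2·8 1·16  φ→[8+4+2+1+1]=16
d|17:{1,17}  Σφ=1+16=17
[q^18] φ(18)=6,φ(9)=6,φ(6)=2,φ(3)=2,φ(2)=1,φ(1)=1 ⇒ 18

14, 15, 16, 17, 18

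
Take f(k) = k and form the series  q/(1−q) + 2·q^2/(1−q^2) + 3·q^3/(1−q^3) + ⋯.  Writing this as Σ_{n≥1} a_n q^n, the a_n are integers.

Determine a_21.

q^21  k|21↦f(k): 21:21 7:7 3:3 1:1  a_21=32

a_21 = 32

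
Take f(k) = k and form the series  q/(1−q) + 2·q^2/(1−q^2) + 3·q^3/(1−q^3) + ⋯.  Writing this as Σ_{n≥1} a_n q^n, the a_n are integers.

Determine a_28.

a_28 = 56

[q^28] f(28)=28,f(14)=14,f(7)=7,f(4)=4,f(2)=2,f(1)=1 ⇒ 56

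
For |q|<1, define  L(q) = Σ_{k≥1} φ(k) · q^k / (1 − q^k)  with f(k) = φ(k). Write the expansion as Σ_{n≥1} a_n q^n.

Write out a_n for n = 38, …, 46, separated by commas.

[q^38] φ(1)=1,φ(2)=1,φ(19)=18,φ(38)=18 ⇒ 38
[q^39] φ(39)=24,φ(13)=12,φ(3)=2,φ(1)=1 ⇒ 39
q^40  k|40↦φ(k): 1:1 2:1 4:2 5:4 8:4 10:4 20:8 40:16  a_40=40
n=41: 1·41 41·1  φ→[1+40]=41
n=42: 42·1 21·2 14·3 7·6 6·7 3·14 2·21 1·42  φ→[12+12+6+6+2+2+1+1]=42
q^43  k|43↦φ(k): 43:42 1:1  a_43=43
[q^44] φ(1)=1,φ(2)=1,φ(4)=2,φ(11)=10,φ(22)=10,φ(44)=20 ⇒ 44
d|45:{1,3,5,9,15,45}  Σφ=1+2+4+6+8+24=45
n=46: 46·1 23·2 2·23 1·46  φ→[22+22+1+1]=46

38, 39, 40, 41, 42, 43, 44, 45, 46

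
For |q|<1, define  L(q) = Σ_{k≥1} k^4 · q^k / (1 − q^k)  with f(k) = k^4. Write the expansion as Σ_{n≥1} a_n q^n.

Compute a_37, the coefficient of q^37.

a_37 = 1874162

d|37:{1,37}  Σf=1+1874161=1874162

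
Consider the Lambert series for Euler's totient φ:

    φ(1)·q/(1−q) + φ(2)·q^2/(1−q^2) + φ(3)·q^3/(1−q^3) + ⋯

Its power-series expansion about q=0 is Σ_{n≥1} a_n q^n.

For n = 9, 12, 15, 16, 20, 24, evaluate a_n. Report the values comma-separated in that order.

d|9:{9,3,1}  Σφ=6+2+1=9
d|12:{1,2,3,4,6,12}  Σφ=1+1+2+2+2+4=12
q^15  k|15↦φ(k): 1:1 3:2 5:4 15:8  a_15=15
q^16  k|16↦φ(k): 1:1 2:1 4:2 8:4 16:8  a_16=16
[q^20] φ(1)=1,φ(2)=1,φ(4)=2,φ(5)=4,φ(10)=4,φ(20)=8 ⇒ 20
n=24: 1·24 2·12 3·8 4·6 6·4 8·3 12·2 24·1  φ→[1+1+2+2+2+4+4+8]=24

9, 12, 15, 16, 20, 24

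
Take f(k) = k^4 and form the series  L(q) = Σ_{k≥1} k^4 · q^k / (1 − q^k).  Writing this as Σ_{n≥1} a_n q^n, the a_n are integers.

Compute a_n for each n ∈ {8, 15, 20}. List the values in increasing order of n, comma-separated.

4369, 51332, 170898

n=8: 8·1 4·2 2·4 1·8  f→[4096+256+16+1]=4369
n=15: 1·15 3·5 5·3 15·1  f→[1+81+625+50625]=51332
[q^20] f(1)=1,f(2)=16,f(4)=256,f(5)=625,f(10)=10000,f(20)=160000 ⇒ 170898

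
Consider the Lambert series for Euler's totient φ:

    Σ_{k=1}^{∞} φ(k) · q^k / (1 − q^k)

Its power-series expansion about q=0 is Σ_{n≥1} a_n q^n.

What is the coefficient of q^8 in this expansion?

n=8: 1·8 2·4 4·2 8·1  φ→[1+1+2+4]=8

a_8 = 8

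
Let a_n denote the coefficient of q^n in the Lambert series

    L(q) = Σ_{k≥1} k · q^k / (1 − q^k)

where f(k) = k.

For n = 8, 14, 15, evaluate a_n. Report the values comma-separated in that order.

q^8  k|8↦f(k): 1:1 2:2 4:4 8:8  a_8=15
n=14: 1·14 2·7 7·2 14·1  f→[1+2+7+14]=24
q^15  k|15↦f(k): 1:1 3:3 5:5 15:15  a_15=24

15, 24, 24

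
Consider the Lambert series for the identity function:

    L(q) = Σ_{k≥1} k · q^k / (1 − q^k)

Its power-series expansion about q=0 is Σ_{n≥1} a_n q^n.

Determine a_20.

n=20: 1·20 2·10 4·5 5·4 10·2 20·1  f→[1+2+4+5+10+20]=42

a_20 = 42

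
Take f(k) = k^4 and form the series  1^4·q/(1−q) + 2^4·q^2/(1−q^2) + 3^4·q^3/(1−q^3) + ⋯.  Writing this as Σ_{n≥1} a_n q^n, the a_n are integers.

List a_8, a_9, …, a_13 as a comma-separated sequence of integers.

4369, 6643, 10642, 14642, 22386, 28562

n=8: 8·1 4·2 2·4 1·8  f→[4096+256+16+1]=4369
d|9:{1,3,9}  Σf=1+81+6561=6643
q^10  k|10↦f(k): 10:10000 5:625 2:16 1:1  a_10=10642
q^11  k|11↦f(k): 1:1 11:14641  a_11=14642
n=12: 12·1 6·2 4·3 3·4 2·6 1·12  f→[20736+1296+256+81+16+1]=22386
[q^13] f(1)=1,f(13)=28561 ⇒ 28562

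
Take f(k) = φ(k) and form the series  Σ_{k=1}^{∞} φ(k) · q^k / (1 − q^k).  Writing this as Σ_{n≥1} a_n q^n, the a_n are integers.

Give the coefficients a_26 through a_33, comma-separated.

n=26: 1·26 2·13 13·2 26·1  φ→[1+1+12+12]=26
[q^27] φ(1)=1,φ(3)=2,φ(9)=6,φ(27)=18 ⇒ 27
n=28: 1·28 2·14 4·7 7·4 14·2 28·1  φ→[1+1+2+6+6+12]=28
[q^29] φ(29)=28,φ(1)=1 ⇒ 29
q^30  k|30↦φ(k): 1:1 2:1 3:2 5:4 6:2 10:4 15:8 30:8  a_30=30
[q^31] φ(31)=30,φ(1)=1 ⇒ 31
n=32: 1·32 2·16 4·8 8·4 16·2 32·1  φ→[1+1+2+4+8+16]=32
n=33: 33·1 11·3 3·11 1·33  φ→[20+10+2+1]=33

26, 27, 28, 29, 30, 31, 32, 33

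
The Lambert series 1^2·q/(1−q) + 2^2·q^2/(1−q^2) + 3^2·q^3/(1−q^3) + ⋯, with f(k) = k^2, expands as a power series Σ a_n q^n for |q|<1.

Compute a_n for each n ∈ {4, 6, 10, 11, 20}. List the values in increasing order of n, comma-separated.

d|4:{4,2,1}  Σf=16+4+1=21
[q^6] f(6)=36,f(3)=9,f(2)=4,f(1)=1 ⇒ 50
q^10  k|10↦f(k): 1:1 2:4 5:25 10:100  a_10=130
n=11: 11·1 1·11  f→[121+1]=122
d|20:{20,10,5,4,2,1}  Σf=400+100+25+16+4+1=546

21, 50, 130, 122, 546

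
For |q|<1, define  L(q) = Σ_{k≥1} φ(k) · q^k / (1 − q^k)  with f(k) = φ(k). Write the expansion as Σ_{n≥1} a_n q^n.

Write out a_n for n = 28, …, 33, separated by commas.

n=28: 1·28 2·14 4·7 7·4 14·2 28·1  φ→[1+1+2+6+6+12]=28
[q^29] φ(1)=1,φ(29)=28 ⇒ 29
d|30:{30,15,10,6,5,3,2,1}  Σφ=8+8+4+2+4+2+1+1=30
n=31: 1·31 31·1  φ→[1+30]=31
q^32  k|32↦φ(k): 1:1 2:1 4:2 8:4 16:8 32:16  a_32=32
d|33:{1,3,11,33}  Σφ=1+2+10+20=33

28, 29, 30, 31, 32, 33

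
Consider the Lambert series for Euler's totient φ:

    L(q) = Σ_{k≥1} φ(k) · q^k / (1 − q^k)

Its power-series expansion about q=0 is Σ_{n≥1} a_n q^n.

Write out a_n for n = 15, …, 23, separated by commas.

[q^15] φ(15)=8,φ(5)=4,φ(3)=2,φ(1)=1 ⇒ 15
n=16: 1·16 2·8 4·4 8·2 16·1  φ→[1+1+2+4+8]=16
n=17: 1·17 17·1  φ→[1+16]=17
n=18: 1·18 2·9 3·6 6·3 9·2 18·1  φ→[1+1+2+2+6+6]=18
d|19:{1,19}  Σφ=1+18=19
q^20  k|20↦φ(k): 1:1 2:1 4:2 5:4 10:4 20:8  a_20=20
n=21: 1·21 3·7 7·3 21·1  φ→[1+2+6+12]=21
q^22  k|22↦φ(k): 22:10 11:10 2:1 1:1  a_22=22
d|23:{23,1}  Σφ=22+1=23

15, 16, 17, 18, 19, 20, 21, 22, 23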